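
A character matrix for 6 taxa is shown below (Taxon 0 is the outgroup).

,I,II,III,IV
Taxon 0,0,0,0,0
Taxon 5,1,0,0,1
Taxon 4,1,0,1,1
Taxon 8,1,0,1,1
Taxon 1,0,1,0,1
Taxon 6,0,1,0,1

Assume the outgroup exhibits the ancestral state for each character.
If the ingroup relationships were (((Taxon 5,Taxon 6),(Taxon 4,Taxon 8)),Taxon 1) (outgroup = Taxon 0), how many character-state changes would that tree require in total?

6

Map each character onto (((Taxon 5,Taxon 6),(Taxon 4,Taxon 8)),Taxon 1) (rooted by Taxon 0) and count the minimum state changes it requires (Fitch parsimony):
I: 2; II: 2; III: 1; IV: 1.
Total tree length = 6.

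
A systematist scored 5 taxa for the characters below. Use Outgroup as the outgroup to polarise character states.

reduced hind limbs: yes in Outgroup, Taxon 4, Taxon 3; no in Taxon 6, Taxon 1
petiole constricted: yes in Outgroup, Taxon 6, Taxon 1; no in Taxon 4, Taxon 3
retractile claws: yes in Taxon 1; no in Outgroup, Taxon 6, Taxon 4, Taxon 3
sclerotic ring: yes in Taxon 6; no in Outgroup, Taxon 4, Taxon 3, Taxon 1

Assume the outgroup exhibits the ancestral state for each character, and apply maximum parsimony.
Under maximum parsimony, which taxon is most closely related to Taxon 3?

Taxon 4

Character polarity is set by the outgroup: the derived state is whichever differs from the outgroup's state, so for reduced hind limbs, petiole constricted the derived state is 'no', and for the remaining characters it is 'yes'.
Only Taxon 1 and Taxon 6 show the derived state 'no' for reduced hind limbs, supporting them as a clade.
petiole constricted: derived state 'no' in Taxon 3 and Taxon 4 only — synapomorphy for {Taxon 3, Taxon 4}.
retractile claws: derived state 'yes' in Taxon 1 only — an autapomorphy, so it tells us nothing about relationships among taxa.
sclerotic ring (derived state 'yes') is unique to Taxon 6 (autapomorphy; uninformative for grouping).
Most parsimonious ingroup topology: ((Taxon 6,Taxon 1),(Taxon 4,Taxon 3)).
Taxon 3 and Taxon 4 form a cherry on this tree, so they are sister taxa.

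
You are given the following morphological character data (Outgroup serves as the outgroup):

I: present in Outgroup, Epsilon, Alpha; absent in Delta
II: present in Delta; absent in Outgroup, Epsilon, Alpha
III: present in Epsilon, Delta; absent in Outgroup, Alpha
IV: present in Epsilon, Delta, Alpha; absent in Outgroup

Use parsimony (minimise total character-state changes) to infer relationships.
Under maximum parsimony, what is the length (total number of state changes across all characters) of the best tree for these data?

Character polarity is set by the outgroup: the derived state is whichever differs from the outgroup's state, so for I the derived state is 'absent', and for the remaining characters it is 'present'.
I: derived state 'absent' in Delta only — an autapomorphy, so it tells us nothing about relationships among taxa.
II: derived state 'present' in Delta only — an autapomorphy, so it tells us nothing about relationships among taxa.
Only Delta and Epsilon show the derived state 'present' for III, supporting them as a clade.
All ingroup taxa share the derived state 'present' for IV; it defines the ingroup but does not resolve relationships within it.
Most parsimonious ingroup topology: ((Epsilon,Delta),Alpha).
Changes per character on this tree: I: 1; II: 1; III: 1; IV: 1.
Total = 4.

4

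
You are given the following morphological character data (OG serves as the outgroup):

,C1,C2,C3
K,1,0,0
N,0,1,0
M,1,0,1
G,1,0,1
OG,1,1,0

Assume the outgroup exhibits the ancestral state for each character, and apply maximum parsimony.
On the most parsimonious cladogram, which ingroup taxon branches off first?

N

Character polarity is set by the outgroup: the derived state is whichever differs from the outgroup's state, so for C1, C2 the derived state is '0', and for the remaining characters it is '1'.
C1: derived state '0' in N only — an autapomorphy, so it tells us nothing about relationships among taxa.
Only G, K, and M show the derived state '0' for C2, supporting them as a clade.
Only G and M show the derived state '1' for C3, supporting them as a clade.
Most parsimonious ingroup topology: (((M,G),K),N).
N is sister to the clade containing all other ingroup taxa, so it is the earliest-diverging (most basal) ingroup lineage.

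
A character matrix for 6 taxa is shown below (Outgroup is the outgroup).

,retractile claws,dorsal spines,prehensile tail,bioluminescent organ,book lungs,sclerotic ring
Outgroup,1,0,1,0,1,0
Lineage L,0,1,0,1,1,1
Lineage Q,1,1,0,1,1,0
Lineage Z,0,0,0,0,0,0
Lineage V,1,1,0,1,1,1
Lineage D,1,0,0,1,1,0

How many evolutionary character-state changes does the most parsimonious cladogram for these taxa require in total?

Character polarity is set by the outgroup: the derived state is whichever differs from the outgroup's state, so for retractile claws, prehensile tail, book lungs the derived state is '0', and for the remaining characters it is '1'.
retractile claws (state '0') occurs in Lineage L and Lineage Z but conflicts with the nesting implied by the other characters — most parsimoniously interpreted as homoplasy.
Only Lineage L, Lineage Q, and Lineage V show the derived state '1' for dorsal spines, supporting them as a clade.
All ingroup taxa share the derived state '0' for prehensile tail; it defines the ingroup but does not resolve relationships within it.
Only Lineage D, Lineage L, Lineage Q, and Lineage V show the derived state '1' for bioluminescent organ, supporting them as a clade.
book lungs (derived state '0') is unique to Lineage Z (autapomorphy; uninformative for grouping).
sclerotic ring (derived state '1') is shared by Lineage L and Lineage V — a synapomorphy uniting that clade.
Most parsimonious ingroup topology: ((((Lineage L,Lineage V),Lineage Q),Lineage D),Lineage Z).
Changes per character on this tree: retractile claws: 2; dorsal spines: 1; prehensile tail: 1; bioluminescent organ: 1; book lungs: 1; sclerotic ring: 1.
Total = 7.

7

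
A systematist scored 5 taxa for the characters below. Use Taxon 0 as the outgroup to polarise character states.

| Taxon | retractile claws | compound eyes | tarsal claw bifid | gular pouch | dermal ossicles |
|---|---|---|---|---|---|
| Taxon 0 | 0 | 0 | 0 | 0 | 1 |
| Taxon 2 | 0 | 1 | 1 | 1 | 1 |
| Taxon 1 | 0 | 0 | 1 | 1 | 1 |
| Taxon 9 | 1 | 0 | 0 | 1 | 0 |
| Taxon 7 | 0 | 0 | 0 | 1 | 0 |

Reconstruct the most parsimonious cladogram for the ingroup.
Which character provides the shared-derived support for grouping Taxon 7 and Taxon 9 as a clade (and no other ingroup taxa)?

dermal ossicles

Character polarity is set by the outgroup: the derived state is whichever differs from the outgroup's state, so for dermal ossicles the derived state is '0', and for the remaining characters it is '1'.
retractile claws: derived state '1' in Taxon 9 only — an autapomorphy, so it tells us nothing about relationships among taxa.
compound eyes (derived state '1') is unique to Taxon 2 (autapomorphy; uninformative for grouping).
tarsal claw bifid: derived state '1' in Taxon 1 and Taxon 2 only — synapomorphy for {Taxon 1, Taxon 2}.
gular pouch (derived state '1') is shared by all ingroup taxa — unites the whole ingroup.
dermal ossicles: derived state '0' in Taxon 7 and Taxon 9 only — synapomorphy for {Taxon 7, Taxon 9}.
Most parsimonious ingroup topology: ((Taxon 2,Taxon 1),(Taxon 9,Taxon 7)).
The clade {Taxon 7, Taxon 9} is supported by dermal ossicles: its derived state '0' occurs in exactly those taxa and in no other taxon (including the outgroup).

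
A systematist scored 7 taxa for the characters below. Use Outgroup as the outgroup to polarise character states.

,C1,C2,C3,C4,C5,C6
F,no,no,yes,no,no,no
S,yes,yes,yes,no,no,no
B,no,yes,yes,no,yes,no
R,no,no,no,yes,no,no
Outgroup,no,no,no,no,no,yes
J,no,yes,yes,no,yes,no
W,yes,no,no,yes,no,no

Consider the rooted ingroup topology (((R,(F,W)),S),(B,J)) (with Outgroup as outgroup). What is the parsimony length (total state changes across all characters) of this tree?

11

Map each character onto (((R,(F,W)),S),(B,J)) (rooted by Outgroup) and count the minimum state changes it requires (Fitch parsimony):
C1: 2; C2: 2; C3: 3; C4: 2; C5: 1; C6: 1.
Total tree length = 11.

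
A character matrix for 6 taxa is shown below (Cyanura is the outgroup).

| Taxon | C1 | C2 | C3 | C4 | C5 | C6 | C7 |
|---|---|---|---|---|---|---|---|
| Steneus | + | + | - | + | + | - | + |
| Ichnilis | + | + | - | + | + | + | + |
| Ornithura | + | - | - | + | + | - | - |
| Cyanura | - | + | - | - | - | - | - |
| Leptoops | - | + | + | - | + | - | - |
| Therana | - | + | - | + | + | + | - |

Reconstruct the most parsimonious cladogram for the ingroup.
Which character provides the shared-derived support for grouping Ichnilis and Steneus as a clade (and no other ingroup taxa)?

Character polarity is set by the outgroup: the derived state is whichever differs from the outgroup's state, so for C2 the derived state is '-', and for the remaining characters it is '+'.
C1: derived state '+' in Ichnilis, Ornithura, and Steneus only — synapomorphy for {Ichnilis, Ornithura, Steneus}.
C2 (derived state '-') is unique to Ornithura (autapomorphy; uninformative for grouping).
C3 (derived state '+') is unique to Leptoops (autapomorphy; uninformative for grouping).
C4 (derived state '+') is shared by Ichnilis, Ornithura, Steneus, and Therana — a synapomorphy uniting that clade.
All ingroup taxa share the derived state '+' for C5; it defines the ingroup but does not resolve relationships within it.
C6 groups Ichnilis and Therana, which is incompatible with the clades supported by the remaining characters; treating it as convergent (homoplasy) costs fewer steps than any alternative tree.
C7 (derived state '+') is shared by Ichnilis and Steneus — a synapomorphy uniting that clade.
Most parsimonious ingroup topology: ((Therana,((Ichnilis,Steneus),Ornithura)),Leptoops).
The clade {Ichnilis, Steneus} is supported by C7: its derived state '+' occurs in exactly those taxa and in no other taxon (including the outgroup).

C7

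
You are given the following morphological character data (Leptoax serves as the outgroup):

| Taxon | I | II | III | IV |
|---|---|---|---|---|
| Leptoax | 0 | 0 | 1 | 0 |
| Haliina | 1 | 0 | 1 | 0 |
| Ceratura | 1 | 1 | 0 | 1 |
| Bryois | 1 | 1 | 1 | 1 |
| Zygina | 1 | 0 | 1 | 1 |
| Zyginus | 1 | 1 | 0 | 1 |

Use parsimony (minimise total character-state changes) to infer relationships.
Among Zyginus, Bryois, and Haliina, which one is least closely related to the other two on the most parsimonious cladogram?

Haliina

Character polarity is set by the outgroup: the derived state is whichever differs from the outgroup's state, so for III the derived state is '0', and for the remaining characters it is '1'.
All ingroup taxa share the derived state '1' for I; it defines the ingroup but does not resolve relationships within it.
Only Bryois, Ceratura, and Zyginus show the derived state '1' for II, supporting them as a clade.
III: derived state '0' in Ceratura and Zyginus only — synapomorphy for {Ceratura, Zyginus}.
IV: derived state '1' in Bryois, Ceratura, Zygina, and Zyginus only — synapomorphy for {Bryois, Ceratura, Zygina, Zyginus}.
Most parsimonious ingroup topology: (Haliina,(((Ceratura,Zyginus),Bryois),Zygina)).
Zyginus and Bryois share a more recent common ancestor with each other than either does with Haliina, so Haliina is the least closely related of the three.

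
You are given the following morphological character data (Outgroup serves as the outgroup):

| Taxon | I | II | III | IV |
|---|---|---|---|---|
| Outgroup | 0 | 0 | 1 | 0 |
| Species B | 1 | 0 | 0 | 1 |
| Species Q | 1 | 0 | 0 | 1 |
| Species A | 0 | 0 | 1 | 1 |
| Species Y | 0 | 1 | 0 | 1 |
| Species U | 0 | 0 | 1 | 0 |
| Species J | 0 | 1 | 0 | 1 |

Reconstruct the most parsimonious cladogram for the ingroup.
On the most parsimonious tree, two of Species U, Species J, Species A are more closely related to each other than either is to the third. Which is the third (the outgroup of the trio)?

Species U

Character polarity is set by the outgroup: the derived state is whichever differs from the outgroup's state, so for III the derived state is '0', and for the remaining characters it is '1'.
I: derived state '1' in Species B and Species Q only — synapomorphy for {Species B, Species Q}.
II (derived state '1') is shared by Species J and Species Y — a synapomorphy uniting that clade.
III (derived state '0') is shared by Species B, Species J, Species Q, and Species Y — a synapomorphy uniting that clade.
IV: derived state '1' in Species A, Species B, Species J, Species Q, and Species Y only — synapomorphy for {Species A, Species B, Species J, Species Q, Species Y}.
Most parsimonious ingroup topology: ((((Species B,Species Q),(Species Y,Species J)),Species A),Species U).
Species A and Species J share a more recent common ancestor with each other than either does with Species U, so Species U is the least closely related of the three.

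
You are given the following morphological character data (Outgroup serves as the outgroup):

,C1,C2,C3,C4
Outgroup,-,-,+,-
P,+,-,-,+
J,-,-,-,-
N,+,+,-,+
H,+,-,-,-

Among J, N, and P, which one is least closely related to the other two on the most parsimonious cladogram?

J

Character polarity is set by the outgroup: the derived state is whichever differs from the outgroup's state, so for C3 the derived state is '-', and for the remaining characters it is '+'.
Only H, N, and P show the derived state '+' for C1, supporting them as a clade.
C2 (derived state '+') is unique to N (autapomorphy; uninformative for grouping).
All ingroup taxa share the derived state '-' for C3; it defines the ingroup but does not resolve relationships within it.
C4 (derived state '+') is shared by N and P — a synapomorphy uniting that clade.
Most parsimonious ingroup topology: (((P,N),H),J).
N and P share a more recent common ancestor with each other than either does with J, so J is the least closely related of the three.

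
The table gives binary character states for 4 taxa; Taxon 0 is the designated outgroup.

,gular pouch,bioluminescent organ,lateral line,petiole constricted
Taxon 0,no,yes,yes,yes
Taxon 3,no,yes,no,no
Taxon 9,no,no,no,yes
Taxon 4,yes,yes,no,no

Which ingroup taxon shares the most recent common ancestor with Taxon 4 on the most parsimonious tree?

Character polarity is set by the outgroup: the derived state is whichever differs from the outgroup's state, so for bioluminescent organ, lateral line, petiole constricted the derived state is 'no', and for the remaining characters it is 'yes'.
gular pouch: derived state 'yes' in Taxon 4 only — an autapomorphy, so it tells us nothing about relationships among taxa.
bioluminescent organ (derived state 'no') is unique to Taxon 9 (autapomorphy; uninformative for grouping).
All ingroup taxa share the derived state 'no' for lateral line; it defines the ingroup but does not resolve relationships within it.
petiole constricted: derived state 'no' in Taxon 3 and Taxon 4 only — synapomorphy for {Taxon 3, Taxon 4}.
Most parsimonious ingroup topology: ((Taxon 3,Taxon 4),Taxon 9).
Taxon 4 and Taxon 3 form a cherry on this tree, so they are sister taxa.

Taxon 3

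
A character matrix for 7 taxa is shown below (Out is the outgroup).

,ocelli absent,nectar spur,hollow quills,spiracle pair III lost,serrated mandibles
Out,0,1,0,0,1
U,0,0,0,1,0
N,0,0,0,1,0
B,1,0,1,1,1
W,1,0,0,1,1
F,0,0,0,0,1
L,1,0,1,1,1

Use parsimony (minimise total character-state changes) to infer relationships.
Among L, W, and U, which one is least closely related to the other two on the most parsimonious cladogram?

U

Character polarity is set by the outgroup: the derived state is whichever differs from the outgroup's state, so for nectar spur, serrated mandibles the derived state is '0', and for the remaining characters it is '1'.
ocelli absent (derived state '1') is shared by B, L, and W — a synapomorphy uniting that clade.
All ingroup taxa share the derived state '0' for nectar spur; it defines the ingroup but does not resolve relationships within it.
Only B and L show the derived state '1' for hollow quills, supporting them as a clade.
Only B, L, N, U, and W show the derived state '1' for spiracle pair III lost, supporting them as a clade.
serrated mandibles (derived state '0') is shared by N and U — a synapomorphy uniting that clade.
Most parsimonious ingroup topology: (((U,N),((B,L),W)),F).
W and L share a more recent common ancestor with each other than either does with U, so U is the least closely related of the three.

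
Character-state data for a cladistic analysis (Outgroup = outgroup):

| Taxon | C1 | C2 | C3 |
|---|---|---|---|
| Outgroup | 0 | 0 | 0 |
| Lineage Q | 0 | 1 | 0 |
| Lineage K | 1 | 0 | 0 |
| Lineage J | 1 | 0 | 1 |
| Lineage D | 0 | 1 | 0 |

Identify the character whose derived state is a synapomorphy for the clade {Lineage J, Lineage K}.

C1

The outgroup has state '0' for every character, so '1' is the derived state throughout.
C1 (derived state '1') is shared by Lineage J and Lineage K — a synapomorphy uniting that clade.
C2 (derived state '1') is shared by Lineage D and Lineage Q — a synapomorphy uniting that clade.
C3 (derived state '1') is unique to Lineage J (autapomorphy; uninformative for grouping).
Most parsimonious ingroup topology: ((Lineage Q,Lineage D),(Lineage K,Lineage J)).
The clade {Lineage J, Lineage K} is supported by C1: its derived state '1' occurs in exactly those taxa and in no other taxon (including the outgroup).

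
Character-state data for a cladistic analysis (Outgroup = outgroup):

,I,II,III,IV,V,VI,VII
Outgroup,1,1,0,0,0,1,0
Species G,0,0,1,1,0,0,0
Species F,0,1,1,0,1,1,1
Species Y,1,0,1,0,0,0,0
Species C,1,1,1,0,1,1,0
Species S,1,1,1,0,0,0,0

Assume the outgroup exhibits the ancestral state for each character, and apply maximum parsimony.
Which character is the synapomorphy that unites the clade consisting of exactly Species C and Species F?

V

Character polarity is set by the outgroup: the derived state is whichever differs from the outgroup's state, so for I, II, VI the derived state is '0', and for the remaining characters it is '1'.
I (state '0') occurs in Species F and Species G but conflicts with the nesting implied by the other characters — most parsimoniously interpreted as homoplasy.
II: derived state '0' in Species G and Species Y only — synapomorphy for {Species G, Species Y}.
III (derived state '1') is shared by all ingroup taxa — unites the whole ingroup.
IV: derived state '1' in Species G only — an autapomorphy, so it tells us nothing about relationships among taxa.
Only Species C and Species F show the derived state '1' for V, supporting them as a clade.
VI: derived state '0' in Species G, Species S, and Species Y only — synapomorphy for {Species G, Species S, Species Y}.
VII: derived state '1' in Species F only — an autapomorphy, so it tells us nothing about relationships among taxa.
Most parsimonious ingroup topology: (((Species G,Species Y),Species S),(Species F,Species C)).
The clade {Species C, Species F} is supported by V: its derived state '1' occurs in exactly those taxa and in no other taxon (including the outgroup).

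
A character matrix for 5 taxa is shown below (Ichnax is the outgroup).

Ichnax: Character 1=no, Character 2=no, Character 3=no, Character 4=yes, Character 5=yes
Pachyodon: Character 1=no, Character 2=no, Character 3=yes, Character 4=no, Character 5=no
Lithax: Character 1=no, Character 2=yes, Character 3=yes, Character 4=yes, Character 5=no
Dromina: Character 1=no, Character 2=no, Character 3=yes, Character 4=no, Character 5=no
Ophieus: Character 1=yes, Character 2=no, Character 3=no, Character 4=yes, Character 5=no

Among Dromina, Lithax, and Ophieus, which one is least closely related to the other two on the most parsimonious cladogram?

Ophieus

Character polarity is set by the outgroup: the derived state is whichever differs from the outgroup's state, so for Character 4, Character 5 the derived state is 'no', and for the remaining characters it is 'yes'.
Character 1: derived state 'yes' in Ophieus only — an autapomorphy, so it tells us nothing about relationships among taxa.
Character 2: derived state 'yes' in Lithax only — an autapomorphy, so it tells us nothing about relationships among taxa.
Character 3 (derived state 'yes') is shared by Dromina, Lithax, and Pachyodon — a synapomorphy uniting that clade.
Character 4 (derived state 'no') is shared by Dromina and Pachyodon — a synapomorphy uniting that clade.
Character 5 (derived state 'no') is shared by all ingroup taxa — unites the whole ingroup.
Most parsimonious ingroup topology: (((Pachyodon,Dromina),Lithax),Ophieus).
Dromina and Lithax share a more recent common ancestor with each other than either does with Ophieus, so Ophieus is the least closely related of the three.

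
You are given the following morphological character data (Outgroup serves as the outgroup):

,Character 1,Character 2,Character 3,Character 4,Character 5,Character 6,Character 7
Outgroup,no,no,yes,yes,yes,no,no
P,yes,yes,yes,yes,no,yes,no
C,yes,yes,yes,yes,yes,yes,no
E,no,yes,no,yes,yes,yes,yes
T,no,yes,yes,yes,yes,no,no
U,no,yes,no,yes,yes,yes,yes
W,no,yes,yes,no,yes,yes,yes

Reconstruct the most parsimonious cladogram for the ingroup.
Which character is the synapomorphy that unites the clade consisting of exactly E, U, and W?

Character polarity is set by the outgroup: the derived state is whichever differs from the outgroup's state, so for Character 3, Character 4, Character 5 the derived state is 'no', and for the remaining characters it is 'yes'.
Only C and P show the derived state 'yes' for Character 1, supporting them as a clade.
All ingroup taxa share the derived state 'yes' for Character 2; it defines the ingroup but does not resolve relationships within it.
Character 3: derived state 'no' in E and U only — synapomorphy for {E, U}.
Character 4: derived state 'no' in W only — an autapomorphy, so it tells us nothing about relationships among taxa.
Character 5 (derived state 'no') is unique to P (autapomorphy; uninformative for grouping).
Character 6 (derived state 'yes') is shared by C, E, P, U, and W — a synapomorphy uniting that clade.
Character 7: derived state 'yes' in E, U, and W only — synapomorphy for {E, U, W}.
Most parsimonious ingroup topology: (((P,C),((E,U),W)),T).
The clade {E, U, W} is supported by Character 7: its derived state 'yes' occurs in exactly those taxa and in no other taxon (including the outgroup).

Character 7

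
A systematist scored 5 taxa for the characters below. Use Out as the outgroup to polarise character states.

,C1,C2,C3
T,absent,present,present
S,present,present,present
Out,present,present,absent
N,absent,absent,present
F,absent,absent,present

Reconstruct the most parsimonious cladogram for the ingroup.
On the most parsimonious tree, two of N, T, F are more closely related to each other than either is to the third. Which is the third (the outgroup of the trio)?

Character polarity is set by the outgroup: the derived state is whichever differs from the outgroup's state, so for C1, C2 the derived state is 'absent', and for the remaining characters it is 'present'.
Only F, N, and T show the derived state 'absent' for C1, supporting them as a clade.
Only F and N show the derived state 'absent' for C2, supporting them as a clade.
All ingroup taxa share the derived state 'present' for C3; it defines the ingroup but does not resolve relationships within it.
Most parsimonious ingroup topology: (S,((F,N),T)).
N and F share a more recent common ancestor with each other than either does with T, so T is the least closely related of the three.

T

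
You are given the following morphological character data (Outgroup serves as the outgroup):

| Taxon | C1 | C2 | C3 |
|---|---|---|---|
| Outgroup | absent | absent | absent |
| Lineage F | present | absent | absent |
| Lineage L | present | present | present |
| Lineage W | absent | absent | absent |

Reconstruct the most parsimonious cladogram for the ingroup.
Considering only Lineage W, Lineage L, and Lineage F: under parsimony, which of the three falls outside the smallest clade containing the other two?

Lineage W

The outgroup has state 'absent' for every character, so 'present' is the derived state throughout.
Only Lineage F and Lineage L show the derived state 'present' for C1, supporting them as a clade.
C2: derived state 'present' in Lineage L only — an autapomorphy, so it tells us nothing about relationships among taxa.
C3: derived state 'present' in Lineage L only — an autapomorphy, so it tells us nothing about relationships among taxa.
Most parsimonious ingroup topology: ((Lineage F,Lineage L),Lineage W).
Lineage L and Lineage F share a more recent common ancestor with each other than either does with Lineage W, so Lineage W is the least closely related of the three.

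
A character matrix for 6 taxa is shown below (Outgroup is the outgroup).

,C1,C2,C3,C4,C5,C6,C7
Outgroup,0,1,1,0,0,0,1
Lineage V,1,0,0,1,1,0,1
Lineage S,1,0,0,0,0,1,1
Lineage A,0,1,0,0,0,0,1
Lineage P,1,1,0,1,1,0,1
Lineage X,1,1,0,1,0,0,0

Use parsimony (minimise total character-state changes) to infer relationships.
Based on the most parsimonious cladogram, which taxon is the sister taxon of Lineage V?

Character polarity is set by the outgroup: the derived state is whichever differs from the outgroup's state, so for C2, C3, C7 the derived state is '0', and for the remaining characters it is '1'.
Only Lineage P, Lineage S, Lineage V, and Lineage X show the derived state '1' for C1, supporting them as a clade.
C2 groups Lineage S and Lineage V, which is incompatible with the clades supported by the remaining characters; treating it as convergent (homoplasy) costs fewer steps than any alternative tree.
C3 (derived state '0') is shared by all ingroup taxa — unites the whole ingroup.
C4 (derived state '1') is shared by Lineage P, Lineage V, and Lineage X — a synapomorphy uniting that clade.
C5: derived state '1' in Lineage P and Lineage V only — synapomorphy for {Lineage P, Lineage V}.
C6 (derived state '1') is unique to Lineage S (autapomorphy; uninformative for grouping).
C7 (derived state '0') is unique to Lineage X (autapomorphy; uninformative for grouping).
Most parsimonious ingroup topology: ((((Lineage V,Lineage P),Lineage X),Lineage S),Lineage A).
Lineage V and Lineage P form a cherry on this tree, so they are sister taxa.

Lineage P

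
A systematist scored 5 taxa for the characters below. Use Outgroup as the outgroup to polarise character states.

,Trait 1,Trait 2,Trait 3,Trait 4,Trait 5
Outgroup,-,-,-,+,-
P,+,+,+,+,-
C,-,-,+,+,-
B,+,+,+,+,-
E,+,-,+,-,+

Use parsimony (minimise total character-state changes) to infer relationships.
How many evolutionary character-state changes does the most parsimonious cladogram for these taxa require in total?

Character polarity is set by the outgroup: the derived state is whichever differs from the outgroup's state, so for Trait 4 the derived state is '-', and for the remaining characters it is '+'.
Trait 1: derived state '+' in B, E, and P only — synapomorphy for {B, E, P}.
Trait 2: derived state '+' in B and P only — synapomorphy for {B, P}.
Trait 3 (derived state '+') is shared by all ingroup taxa — unites the whole ingroup.
Trait 4 (derived state '-') is unique to E (autapomorphy; uninformative for grouping).
Trait 5: derived state '+' in E only — an autapomorphy, so it tells us nothing about relationships among taxa.
Most parsimonious ingroup topology: (((P,B),E),C).
Changes per character on this tree: Trait 1: 1; Trait 2: 1; Trait 3: 1; Trait 4: 1; Trait 5: 1.
Total = 5.

5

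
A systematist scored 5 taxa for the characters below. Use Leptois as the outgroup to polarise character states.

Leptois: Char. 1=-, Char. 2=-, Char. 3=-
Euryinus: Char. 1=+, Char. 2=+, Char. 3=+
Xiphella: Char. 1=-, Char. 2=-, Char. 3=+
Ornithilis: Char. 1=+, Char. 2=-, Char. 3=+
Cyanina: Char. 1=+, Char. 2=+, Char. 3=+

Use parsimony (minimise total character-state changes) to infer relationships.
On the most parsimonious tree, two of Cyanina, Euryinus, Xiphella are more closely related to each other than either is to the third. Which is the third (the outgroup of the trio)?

The outgroup has state '-' for every character, so '+' is the derived state throughout.
Char. 1 (derived state '+') is shared by Cyanina, Euryinus, and Ornithilis — a synapomorphy uniting that clade.
Only Cyanina and Euryinus show the derived state '+' for Char. 2, supporting them as a clade.
Char. 3 (derived state '+') is shared by all ingroup taxa — unites the whole ingroup.
Most parsimonious ingroup topology: (((Euryinus,Cyanina),Ornithilis),Xiphella).
Cyanina and Euryinus share a more recent common ancestor with each other than either does with Xiphella, so Xiphella is the least closely related of the three.

Xiphella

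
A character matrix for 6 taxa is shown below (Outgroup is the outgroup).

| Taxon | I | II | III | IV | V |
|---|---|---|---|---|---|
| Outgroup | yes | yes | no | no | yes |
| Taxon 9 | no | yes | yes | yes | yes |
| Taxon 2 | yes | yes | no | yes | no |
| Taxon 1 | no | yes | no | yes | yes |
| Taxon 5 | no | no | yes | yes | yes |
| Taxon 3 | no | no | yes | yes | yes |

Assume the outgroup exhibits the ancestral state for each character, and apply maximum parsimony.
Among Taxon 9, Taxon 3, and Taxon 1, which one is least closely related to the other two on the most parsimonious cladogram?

Taxon 1

Character polarity is set by the outgroup: the derived state is whichever differs from the outgroup's state, so for I, II, V the derived state is 'no', and for the remaining characters it is 'yes'.
I: derived state 'no' in Taxon 1, Taxon 3, Taxon 5, and Taxon 9 only — synapomorphy for {Taxon 1, Taxon 3, Taxon 5, Taxon 9}.
Only Taxon 3 and Taxon 5 show the derived state 'no' for II, supporting them as a clade.
III: derived state 'yes' in Taxon 3, Taxon 5, and Taxon 9 only — synapomorphy for {Taxon 3, Taxon 5, Taxon 9}.
All ingroup taxa share the derived state 'yes' for IV; it defines the ingroup but does not resolve relationships within it.
V (derived state 'no') is unique to Taxon 2 (autapomorphy; uninformative for grouping).
Most parsimonious ingroup topology: (((Taxon 9,(Taxon 5,Taxon 3)),Taxon 1),Taxon 2).
Taxon 3 and Taxon 9 share a more recent common ancestor with each other than either does with Taxon 1, so Taxon 1 is the least closely related of the three.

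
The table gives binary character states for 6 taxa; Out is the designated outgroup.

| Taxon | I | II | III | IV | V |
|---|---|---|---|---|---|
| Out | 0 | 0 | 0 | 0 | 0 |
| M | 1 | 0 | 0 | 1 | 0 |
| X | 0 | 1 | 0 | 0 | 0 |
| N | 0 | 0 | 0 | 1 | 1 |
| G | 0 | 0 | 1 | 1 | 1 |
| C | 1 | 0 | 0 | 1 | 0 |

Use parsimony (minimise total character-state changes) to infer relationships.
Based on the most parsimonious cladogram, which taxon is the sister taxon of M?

C

The outgroup has state '0' for every character, so '1' is the derived state throughout.
Only C and M show the derived state '1' for I, supporting them as a clade.
II: derived state '1' in X only — an autapomorphy, so it tells us nothing about relationships among taxa.
III: derived state '1' in G only — an autapomorphy, so it tells us nothing about relationships among taxa.
IV (derived state '1') is shared by C, G, M, and N — a synapomorphy uniting that clade.
V: derived state '1' in G and N only — synapomorphy for {G, N}.
Most parsimonious ingroup topology: (((M,C),(N,G)),X).
M and C form a cherry on this tree, so they are sister taxa.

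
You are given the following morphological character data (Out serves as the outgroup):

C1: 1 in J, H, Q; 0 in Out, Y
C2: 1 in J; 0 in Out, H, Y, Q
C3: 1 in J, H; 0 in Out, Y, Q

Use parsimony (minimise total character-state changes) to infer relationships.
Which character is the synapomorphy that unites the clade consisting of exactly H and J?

C3

The outgroup has state '0' for every character, so '1' is the derived state throughout.
Only H, J, and Q show the derived state '1' for C1, supporting them as a clade.
C2: derived state '1' in J only — an autapomorphy, so it tells us nothing about relationships among taxa.
C3: derived state '1' in H and J only — synapomorphy for {H, J}.
Most parsimonious ingroup topology: (((J,H),Q),Y).
The clade {H, J} is supported by C3: its derived state '1' occurs in exactly those taxa and in no other taxon (including the outgroup).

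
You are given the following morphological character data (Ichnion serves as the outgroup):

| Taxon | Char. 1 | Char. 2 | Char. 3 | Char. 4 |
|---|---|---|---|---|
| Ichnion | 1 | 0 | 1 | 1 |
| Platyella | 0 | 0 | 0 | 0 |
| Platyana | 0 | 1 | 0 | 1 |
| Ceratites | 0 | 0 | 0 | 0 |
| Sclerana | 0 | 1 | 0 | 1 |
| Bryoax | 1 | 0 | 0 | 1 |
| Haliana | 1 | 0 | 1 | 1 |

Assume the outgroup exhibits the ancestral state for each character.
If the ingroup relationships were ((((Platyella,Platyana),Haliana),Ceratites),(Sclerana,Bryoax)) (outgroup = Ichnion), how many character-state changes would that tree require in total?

9

Map each character onto ((((Platyella,Platyana),Haliana),Ceratites),(Sclerana,Bryoax)) (rooted by Ichnion) and count the minimum state changes it requires (Fitch parsimony):
Char. 1: 3; Char. 2: 2; Char. 3: 2; Char. 4: 2.
Total tree length = 9.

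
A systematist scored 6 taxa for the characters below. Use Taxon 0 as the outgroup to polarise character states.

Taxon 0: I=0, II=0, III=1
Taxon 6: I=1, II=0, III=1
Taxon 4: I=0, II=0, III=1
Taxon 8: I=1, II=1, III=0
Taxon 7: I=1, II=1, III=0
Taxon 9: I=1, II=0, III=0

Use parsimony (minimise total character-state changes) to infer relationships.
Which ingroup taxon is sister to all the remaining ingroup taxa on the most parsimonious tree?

Character polarity is set by the outgroup: the derived state is whichever differs from the outgroup's state, so for III the derived state is '0', and for the remaining characters it is '1'.
I: derived state '1' in Taxon 6, Taxon 7, Taxon 8, and Taxon 9 only — synapomorphy for {Taxon 6, Taxon 7, Taxon 8, Taxon 9}.
II (derived state '1') is shared by Taxon 7 and Taxon 8 — a synapomorphy uniting that clade.
III (derived state '0') is shared by Taxon 7, Taxon 8, and Taxon 9 — a synapomorphy uniting that clade.
Most parsimonious ingroup topology: ((Taxon 6,((Taxon 8,Taxon 7),Taxon 9)),Taxon 4).
Taxon 4 is sister to the clade containing all other ingroup taxa, so it is the earliest-diverging (most basal) ingroup lineage.

Taxon 4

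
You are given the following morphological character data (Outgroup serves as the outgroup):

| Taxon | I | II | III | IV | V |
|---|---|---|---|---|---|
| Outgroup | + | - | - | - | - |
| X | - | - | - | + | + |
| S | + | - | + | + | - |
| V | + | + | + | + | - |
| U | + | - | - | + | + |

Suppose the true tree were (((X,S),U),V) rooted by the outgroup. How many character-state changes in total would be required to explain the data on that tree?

7

Map each character onto (((X,S),U),V) (rooted by Outgroup) and count the minimum state changes it requires (Fitch parsimony):
I: 1; II: 1; III: 2; IV: 1; V: 2.
Total tree length = 7.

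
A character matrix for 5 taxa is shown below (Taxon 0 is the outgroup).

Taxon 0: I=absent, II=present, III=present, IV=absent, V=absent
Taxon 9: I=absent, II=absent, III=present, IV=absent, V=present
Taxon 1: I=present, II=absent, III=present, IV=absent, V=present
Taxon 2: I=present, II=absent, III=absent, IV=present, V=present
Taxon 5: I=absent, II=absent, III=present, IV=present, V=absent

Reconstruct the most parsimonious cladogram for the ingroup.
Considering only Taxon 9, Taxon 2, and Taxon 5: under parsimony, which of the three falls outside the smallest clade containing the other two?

Taxon 5

Character polarity is set by the outgroup: the derived state is whichever differs from the outgroup's state, so for II, III the derived state is 'absent', and for the remaining characters it is 'present'.
Only Taxon 1 and Taxon 2 show the derived state 'present' for I, supporting them as a clade.
All ingroup taxa share the derived state 'absent' for II; it defines the ingroup but does not resolve relationships within it.
III: derived state 'absent' in Taxon 2 only — an autapomorphy, so it tells us nothing about relationships among taxa.
IV (state 'present') occurs in Taxon 2 and Taxon 5 but conflicts with the nesting implied by the other characters — most parsimoniously interpreted as homoplasy.
V (derived state 'present') is shared by Taxon 1, Taxon 2, and Taxon 9 — a synapomorphy uniting that clade.
Most parsimonious ingroup topology: ((Taxon 9,(Taxon 1,Taxon 2)),Taxon 5).
Taxon 9 and Taxon 2 share a more recent common ancestor with each other than either does with Taxon 5, so Taxon 5 is the least closely related of the three.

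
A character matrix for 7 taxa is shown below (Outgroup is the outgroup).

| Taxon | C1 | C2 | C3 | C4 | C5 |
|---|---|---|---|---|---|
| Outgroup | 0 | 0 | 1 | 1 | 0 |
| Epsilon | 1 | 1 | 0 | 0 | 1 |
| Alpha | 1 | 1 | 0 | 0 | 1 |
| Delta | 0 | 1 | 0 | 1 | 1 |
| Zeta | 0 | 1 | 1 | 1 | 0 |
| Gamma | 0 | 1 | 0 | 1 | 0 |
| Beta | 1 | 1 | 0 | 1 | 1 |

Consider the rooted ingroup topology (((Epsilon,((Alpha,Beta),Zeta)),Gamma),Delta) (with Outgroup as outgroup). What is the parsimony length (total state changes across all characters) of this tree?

Map each character onto (((Epsilon,((Alpha,Beta),Zeta)),Gamma),Delta) (rooted by Outgroup) and count the minimum state changes it requires (Fitch parsimony):
C1: 2; C2: 1; C3: 2; C4: 2; C5: 3.
Total tree length = 10.

10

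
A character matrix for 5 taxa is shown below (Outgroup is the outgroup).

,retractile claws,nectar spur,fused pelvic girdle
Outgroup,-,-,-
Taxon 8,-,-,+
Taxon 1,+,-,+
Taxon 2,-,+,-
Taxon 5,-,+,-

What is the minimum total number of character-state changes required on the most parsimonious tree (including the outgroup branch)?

3

The outgroup has state '-' for every character, so '+' is the derived state throughout.
retractile claws: derived state '+' in Taxon 1 only — an autapomorphy, so it tells us nothing about relationships among taxa.
Only Taxon 2 and Taxon 5 show the derived state '+' for nectar spur, supporting them as a clade.
Only Taxon 1 and Taxon 8 show the derived state '+' for fused pelvic girdle, supporting them as a clade.
Most parsimonious ingroup topology: ((Taxon 8,Taxon 1),(Taxon 2,Taxon 5)).
Changes per character on this tree: retractile claws: 1; nectar spur: 1; fused pelvic girdle: 1.
Total = 3.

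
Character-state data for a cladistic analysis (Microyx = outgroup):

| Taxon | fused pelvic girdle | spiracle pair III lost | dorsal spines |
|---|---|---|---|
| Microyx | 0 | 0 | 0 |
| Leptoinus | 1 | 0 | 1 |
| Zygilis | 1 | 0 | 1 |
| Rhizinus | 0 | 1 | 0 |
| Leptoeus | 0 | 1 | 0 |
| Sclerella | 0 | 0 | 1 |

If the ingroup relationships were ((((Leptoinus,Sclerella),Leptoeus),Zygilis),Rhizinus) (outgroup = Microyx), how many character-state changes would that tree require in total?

Map each character onto ((((Leptoinus,Sclerella),Leptoeus),Zygilis),Rhizinus) (rooted by Microyx) and count the minimum state changes it requires (Fitch parsimony):
fused pelvic girdle: 2; spiracle pair III lost: 2; dorsal spines: 2.
Total tree length = 6.

6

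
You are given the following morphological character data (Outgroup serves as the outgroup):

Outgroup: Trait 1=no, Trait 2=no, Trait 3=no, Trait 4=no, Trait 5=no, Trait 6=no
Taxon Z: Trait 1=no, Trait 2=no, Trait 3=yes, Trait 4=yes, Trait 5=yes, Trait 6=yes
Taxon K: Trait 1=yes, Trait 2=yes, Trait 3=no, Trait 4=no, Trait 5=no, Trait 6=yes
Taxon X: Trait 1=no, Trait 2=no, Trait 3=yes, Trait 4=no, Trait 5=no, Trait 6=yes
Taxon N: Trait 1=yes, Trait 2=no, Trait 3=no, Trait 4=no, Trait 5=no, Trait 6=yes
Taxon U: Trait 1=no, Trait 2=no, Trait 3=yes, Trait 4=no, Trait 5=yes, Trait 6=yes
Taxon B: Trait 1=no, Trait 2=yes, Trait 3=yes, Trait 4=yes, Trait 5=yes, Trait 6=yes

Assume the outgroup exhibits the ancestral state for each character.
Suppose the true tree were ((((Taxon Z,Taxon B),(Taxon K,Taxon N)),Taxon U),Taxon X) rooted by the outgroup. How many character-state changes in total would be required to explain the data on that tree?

Map each character onto ((((Taxon Z,Taxon B),(Taxon K,Taxon N)),Taxon U),Taxon X) (rooted by Outgroup) and count the minimum state changes it requires (Fitch parsimony):
Trait 1: 1; Trait 2: 2; Trait 3: 2; Trait 4: 1; Trait 5: 2; Trait 6: 1.
Total tree length = 9.

9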